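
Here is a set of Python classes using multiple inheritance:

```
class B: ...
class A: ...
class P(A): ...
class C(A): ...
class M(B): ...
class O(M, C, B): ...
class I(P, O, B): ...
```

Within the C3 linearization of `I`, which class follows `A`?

L[I] = I + merge(L[P], L[O], L[B], [P O B])
  take P:  [P A object] + [O M C B A object] + [B object] + [P O B]
  take O:  [A object] + [O M C B A object] + [B object] + [O B]
  take M:  [A object] + [M C B A object] + [B object] + [B]
  take C:  [A object] + [C B A object] + [B object] + [B]
  take B:  [A object] + [B A object] + [B object] + [B]
  take A:  [A object] + [A object] + [object]
  take object:  [object] + [object] + [object]
MRO: I P O M C B A object
A is at position 6; next is object.

object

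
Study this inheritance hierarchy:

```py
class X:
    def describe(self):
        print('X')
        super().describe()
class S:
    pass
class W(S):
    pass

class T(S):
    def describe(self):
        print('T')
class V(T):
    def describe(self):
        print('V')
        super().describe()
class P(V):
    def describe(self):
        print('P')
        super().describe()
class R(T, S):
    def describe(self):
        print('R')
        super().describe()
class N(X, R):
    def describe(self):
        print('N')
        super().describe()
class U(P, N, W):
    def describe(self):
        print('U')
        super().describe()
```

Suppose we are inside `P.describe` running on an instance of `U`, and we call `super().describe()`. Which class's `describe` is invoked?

L[U] = U + merge(L[P], L[N], L[W], [P N W])
  take P:  [P V T S object] + [N X R T S object] + [W S object] + [P N W]
  take V:  [V T S object] + [N X R T S object] + [W S object] + [N W]
  take N:  [T S object] + [N X R T S object] + [W S object] + [N W]
  take X:  [T S object] + [X R T S object] + [W S object] + [W]
  take R:  [T S object] + [R T S object] + [W S object] + [W]
  take T:  [T S object] + [T S object] + [W S object] + [W]
  take W:  [S object] + [S object] + [W S object] + [W]
  take S:  [S object] + [S object] + [S object]
  take object:  [object] + [object] + [object]
MRO: U P V N X R T W S object
super() in P.describe on a U instance goes to the class after P in U's MRO: V.

V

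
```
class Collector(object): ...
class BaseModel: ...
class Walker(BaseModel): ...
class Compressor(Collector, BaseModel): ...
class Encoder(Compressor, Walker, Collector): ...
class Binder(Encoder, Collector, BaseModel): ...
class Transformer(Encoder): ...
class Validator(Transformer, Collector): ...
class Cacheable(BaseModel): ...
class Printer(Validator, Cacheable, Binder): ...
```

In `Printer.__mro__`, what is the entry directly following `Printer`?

Validator

L[Printer] = Printer + merge(L[Validator], L[Cacheable], L[Binder], [Validator Cacheable Binder])
  take Validator:  [Validator Transformer Encoder Compressor Walker Collector BaseModel object] + [Cacheable BaseModel object] + [Binder Encoder Compressor Walker Collector BaseModel object] + [Validator Cacheable Binder]
  take Transformer:  [Transformer Encoder Compressor Walker Collector BaseModel object] + [Cacheable BaseModel object] + [Binder Encoder Compressor Walker Collector BaseModel object] + [Cacheable Binder]
  take Cacheable:  [Encoder Compressor Walker Collector BaseModel object] + [Cacheable BaseModel object] + [Binder Encoder Compressor Walker Collector BaseModel object] + [Cacheable Binder]
  take Binder:  [Encoder Compressor Walker Collector BaseModel object] + [BaseModel object] + [Binder Encoder Compressor Walker Collector BaseModel object] + [Binder]
  take Encoder:  [Encoder Compressor Walker Collector BaseModel object] + [BaseModel object] + [Encoder Compressor Walker Collector BaseModel object]
  take Compressor:  [Compressor Walker Collector BaseModel object] + [BaseModel object] + [Compressor Walker Collector BaseModel object]
  take Walker:  [Walker Collector BaseModel object] + [BaseModel object] + [Walker Collector BaseModel object]
  take Collector:  [Collector BaseModel object] + [BaseModel object] + [Collector BaseModel object]
  take BaseModel:  [BaseModel object] + [BaseModel object] + [BaseModel object]
  take object:  [object] + [object] + [object]
MRO: Printer Validator Transformer Cacheable Binder Encoder Compressor Walker Collector BaseModel object
Printer is at position 0; next is Validator.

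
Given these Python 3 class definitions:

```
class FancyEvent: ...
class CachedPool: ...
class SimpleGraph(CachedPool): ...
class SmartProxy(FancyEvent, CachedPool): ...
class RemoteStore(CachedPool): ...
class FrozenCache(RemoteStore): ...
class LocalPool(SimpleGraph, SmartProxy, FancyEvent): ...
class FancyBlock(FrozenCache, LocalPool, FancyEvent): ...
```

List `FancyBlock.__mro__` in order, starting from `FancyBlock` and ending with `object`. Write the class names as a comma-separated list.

FancyBlock, FrozenCache, RemoteStore, LocalPool, SimpleGraph, SmartProxy, FancyEvent, CachedPool, object

L[FancyBlock] = FancyBlock + merge(L[FrozenCache], L[LocalPool], L[FancyEvent], [FrozenCache LocalPool FancyEvent])
  take FrozenCache:  [FrozenCache RemoteStore CachedPool object] + [LocalPool SimpleGraph SmartProxy FancyEvent CachedPool object] + [FancyEvent object] + [FrozenCache LocalPool FancyEvent]
  take RemoteStore:  [RemoteStore CachedPool object] + [LocalPool SimpleGraph SmartProxy FancyEvent CachedPool object] + [FancyEvent object] + [LocalPool FancyEvent]
  take LocalPool:  [CachedPool object] + [LocalPool SimpleGraph SmartProxy FancyEvent CachedPool object] + [FancyEvent object] + [LocalPool FancyEvent]
  take SimpleGraph:  [CachedPool object] + [SimpleGraph SmartProxy FancyEvent CachedPool object] + [FancyEvent object] + [FancyEvent]
  take SmartProxy:  [CachedPool object] + [SmartProxy FancyEvent CachedPool object] + [FancyEvent object] + [FancyEvent]
  take FancyEvent:  [CachedPool object] + [FancyEvent CachedPool object] + [FancyEvent object] + [FancyEvent]
  take CachedPool:  [CachedPool object] + [CachedPool object] + [object]
  take object:  [object] + [object] + [object]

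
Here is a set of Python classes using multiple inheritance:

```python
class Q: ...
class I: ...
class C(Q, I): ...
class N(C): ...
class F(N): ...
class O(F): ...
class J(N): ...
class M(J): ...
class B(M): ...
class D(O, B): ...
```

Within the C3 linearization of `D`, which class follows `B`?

M

L[D] = D + merge(L[O], L[B], [O B])
  take O:  [O F N C Q I object] + [B M J N C Q I object] + [O B]
  take F:  [F N C Q I object] + [B M J N C Q I object] + [B]
  take B:  [N C Q I object] + [B M J N C Q I object] + [B]
  take M:  [N C Q I object] + [M J N C Q I object]
  take J:  [N C Q I object] + [J N C Q I object]
  take N:  [N C Q I object] + [N C Q I object]
  take C:  [C Q I object] + [C Q I object]
  take Q:  [Q I object] + [Q I object]
  take I:  [I object] + [I object]
  take object:  [object] + [object]
MRO: D O F B M J N C Q I object
B is at position 3; next is M.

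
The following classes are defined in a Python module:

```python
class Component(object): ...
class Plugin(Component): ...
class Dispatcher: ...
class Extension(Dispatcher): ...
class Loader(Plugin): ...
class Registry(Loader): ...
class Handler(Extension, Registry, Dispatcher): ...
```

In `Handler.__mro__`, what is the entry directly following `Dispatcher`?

L[Handler] = Handler + merge(L[Extension], L[Registry], L[Dispatcher], [Extension Registry Dispatcher])
  take Extension:  [Extension Dispatcher object] + [Registry Loader Plugin Component object] + [Dispatcher object] + [Extension Registry Dispatcher]
  take Registry:  [Dispatcher object] + [Registry Loader Plugin Component object] + [Dispatcher object] + [Registry Dispatcher]
  take Dispatcher:  [Dispatcher object] + [Loader Plugin Component object] + [Dispatcher object] + [Dispatcher]
  take Loader:  [object] + [Loader Plugin Component object] + [object]
  take Plugin:  [object] + [Plugin Component object] + [object]
  take Component:  [object] + [Component object] + [object]
  take object:  [object] + [object] + [object]
MRO: Handler Extension Registry Dispatcher Loader Plugin Component object
Dispatcher is at position 3; next is Loader.

Loader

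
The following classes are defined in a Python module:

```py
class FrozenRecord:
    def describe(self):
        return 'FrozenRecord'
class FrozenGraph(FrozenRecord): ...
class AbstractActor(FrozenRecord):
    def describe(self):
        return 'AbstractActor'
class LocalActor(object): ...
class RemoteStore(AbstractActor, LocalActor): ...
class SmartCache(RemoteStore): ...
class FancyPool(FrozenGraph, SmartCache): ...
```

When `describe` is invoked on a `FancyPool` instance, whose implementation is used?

L[FancyPool] = FancyPool + merge(L[FrozenGraph], L[SmartCache], [FrozenGraph SmartCache])
  take FrozenGraph:  [FrozenGraph FrozenRecord object] + [SmartCache RemoteStore AbstractActor FrozenRecord LocalActor object] + [FrozenGraph SmartCache]
  take SmartCache:  [FrozenRecord object] + [SmartCache RemoteStore AbstractActor FrozenRecord LocalActor object] + [SmartCache]
  take RemoteStore:  [FrozenRecord object] + [RemoteStore AbstractActor FrozenRecord LocalActor object]
  take AbstractActor:  [FrozenRecord object] + [AbstractActor FrozenRecord LocalActor object]
  take FrozenRecord:  [FrozenRecord object] + [FrozenRecord LocalActor object]
  take LocalActor:  [object] + [LocalActor object]
  take object:  [object] + [object]
MRO: FancyPool FrozenGraph SmartCache RemoteStore AbstractActor FrozenRecord LocalActor object
describe is defined in: AbstractActor, FrozenRecord. First along the MRO is AbstractActor.

AbstractActor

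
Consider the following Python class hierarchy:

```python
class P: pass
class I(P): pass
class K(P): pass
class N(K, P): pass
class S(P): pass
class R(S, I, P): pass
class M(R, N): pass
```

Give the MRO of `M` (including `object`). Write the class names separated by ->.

L[M] = M + merge(L[R], L[N], [R N])
  take R:  [R S I P object] + [N K P object] + [R N]
  take S:  [S I P object] + [N K P object] + [N]
  take I:  [I P object] + [N K P object] + [N]
  take N:  [P object] + [N K P object] + [N]
  take K:  [P object] + [K P object]
  take P:  [P object] + [P object]
  take object:  [object] + [object]

M -> R -> S -> I -> N -> K -> P -> object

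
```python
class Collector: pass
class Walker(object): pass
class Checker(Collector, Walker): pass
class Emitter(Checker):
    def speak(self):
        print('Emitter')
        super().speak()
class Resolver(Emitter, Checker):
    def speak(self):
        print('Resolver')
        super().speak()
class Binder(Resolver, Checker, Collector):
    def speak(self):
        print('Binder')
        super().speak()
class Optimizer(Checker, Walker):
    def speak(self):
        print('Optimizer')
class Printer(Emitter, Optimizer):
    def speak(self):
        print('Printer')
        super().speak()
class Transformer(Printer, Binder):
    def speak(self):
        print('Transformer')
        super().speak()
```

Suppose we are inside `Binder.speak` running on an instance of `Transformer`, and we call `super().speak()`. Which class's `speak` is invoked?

Resolver

L[Transformer] = Transformer + merge(L[Printer], L[Binder], [Printer Binder])
  take Printer:  [Printer Emitter Optimizer Checker Collector Walker object] + [Binder Resolver Emitter Checker Collector Walker object] + [Printer Binder]
  take Binder:  [Emitter Optimizer Checker Collector Walker object] + [Binder Resolver Emitter Checker Collector Walker object] + [Binder]
  take Resolver:  [Emitter Optimizer Checker Collector Walker object] + [Resolver Emitter Checker Collector Walker object]
  take Emitter:  [Emitter Optimizer Checker Collector Walker object] + [Emitter Checker Collector Walker object]
  take Optimizer:  [Optimizer Checker Collector Walker object] + [Checker Collector Walker object]
  take Checker:  [Checker Collector Walker object] + [Checker Collector Walker object]
  take Collector:  [Collector Walker object] + [Collector Walker object]
  take Walker:  [Walker object] + [Walker object]
  take object:  [object] + [object]
MRO: Transformer Printer Binder Resolver Emitter Optimizer Checker Collector Walker object
super() in Binder.speak on a Transformer instance goes to the class after Binder in Transformer's MRO: Resolver.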